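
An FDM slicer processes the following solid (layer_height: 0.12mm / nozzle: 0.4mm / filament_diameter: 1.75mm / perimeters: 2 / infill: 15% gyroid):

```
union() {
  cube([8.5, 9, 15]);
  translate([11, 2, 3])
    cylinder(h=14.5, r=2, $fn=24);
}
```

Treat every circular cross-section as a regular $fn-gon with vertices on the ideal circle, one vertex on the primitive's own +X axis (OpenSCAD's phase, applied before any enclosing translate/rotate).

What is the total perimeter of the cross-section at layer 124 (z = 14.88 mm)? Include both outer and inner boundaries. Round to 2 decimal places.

47.53 mm

At z = 14.88 mm: the cube is present — its section is the full 8.5×9 rectangle (perimeter 35.00 mm); the cylinder at (11, 2): section is a regular 24-gon, circumradius r=2 (perimeter = 2·24·2.000·sin(180°/24) = 12.53 mm); Combining (union): the 2 present regions are separate (no shared area or edge), so areas and boundary lengths simply add and each stays a separate island — boundary = 47.53 mm. Overall, the cross-section has 2 separate islands. Total boundary length (outer) = 47.53 mm.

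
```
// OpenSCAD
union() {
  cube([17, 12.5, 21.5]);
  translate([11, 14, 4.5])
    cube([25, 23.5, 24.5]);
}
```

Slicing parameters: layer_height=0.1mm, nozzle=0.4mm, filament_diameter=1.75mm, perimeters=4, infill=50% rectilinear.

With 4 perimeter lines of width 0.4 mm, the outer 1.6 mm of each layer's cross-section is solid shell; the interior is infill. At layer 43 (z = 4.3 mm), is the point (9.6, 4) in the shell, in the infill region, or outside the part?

infill

At z = 4.3 mm: the cube (footprint 17×12.5) is included at this height; the cube at (11, 14) is absent (z outside [4.5, 29]); Merging all regions: only the 17×12.5 cube is present, so the union is just that shape — 1 connected region. Overall, the cross-section is a single solid region. The nearest boundary edge runs (0.00, 0.00)→(17.00, 0.00); distance from the point to it = 4.00 mm. The point is inside the cross-section and 4.00 mm from the nearest boundary — more than the 1.6 mm shell width (4 × 0.4), so it's in the infill interior.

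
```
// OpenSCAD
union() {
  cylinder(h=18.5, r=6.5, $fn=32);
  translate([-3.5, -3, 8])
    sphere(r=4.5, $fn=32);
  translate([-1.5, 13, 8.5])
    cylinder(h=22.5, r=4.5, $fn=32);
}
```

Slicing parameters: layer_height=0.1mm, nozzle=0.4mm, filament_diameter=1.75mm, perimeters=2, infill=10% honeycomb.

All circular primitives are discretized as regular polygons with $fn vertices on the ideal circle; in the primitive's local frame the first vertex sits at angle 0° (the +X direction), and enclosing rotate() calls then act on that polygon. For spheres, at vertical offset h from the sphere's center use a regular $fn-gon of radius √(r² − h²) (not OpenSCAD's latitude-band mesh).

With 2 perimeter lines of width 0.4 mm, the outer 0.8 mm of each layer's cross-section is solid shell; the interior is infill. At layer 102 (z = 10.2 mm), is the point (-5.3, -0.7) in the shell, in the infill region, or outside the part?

At z = 10.2 mm: the cylinder: section is a regular 32-gon, circumradius r=6.5; the r=4.5 sphere at (-3.5, -3) contributes a regular 32-gon of circumradius √(4.5²−2.2²) = 3.926; the r=4.5 cylinder at (-1.5, 13) gives a regular 32-gon of circumradius 4.5 (constant along its height); Taking the union: the regions partially overlap (shared area 35.38 mm²), so overlapping operands fuse into one piece — 2 connected regions. Overall, the cross-section has 2 separate islands. The nearest boundary edge runs (-6.76, -0.82)→(-6.46, -0.44); distance from the point to it = 1.18 mm. (Shell/infill is judged within the island containing the point — the largest one.) The point is inside the cross-section and 1.18 mm from the nearest boundary — more than the 0.8 mm shell width (2 × 0.4), so it's in the infill interior.

infill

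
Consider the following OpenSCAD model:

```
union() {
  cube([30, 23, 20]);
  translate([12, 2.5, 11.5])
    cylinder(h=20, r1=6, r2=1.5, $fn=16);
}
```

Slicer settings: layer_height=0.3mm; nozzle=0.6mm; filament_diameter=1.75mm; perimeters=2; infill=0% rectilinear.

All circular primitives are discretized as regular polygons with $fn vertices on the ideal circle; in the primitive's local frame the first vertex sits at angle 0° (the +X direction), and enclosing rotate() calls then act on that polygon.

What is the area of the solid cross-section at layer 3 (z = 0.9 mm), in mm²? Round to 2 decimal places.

690.00 mm²

At z = 0.9 mm: the cube is present — its section is the full 30×23 rectangle (area 690.00 mm²); the cone at (12, 2.5) does not reach this height (z outside [11.5, 31.5]); Merging all regions: only the 30×23 cube is present, so the union is just that shape — area = 690.00 mm². Overall, the cross-section is a single solid region. Net area = 690.00 mm².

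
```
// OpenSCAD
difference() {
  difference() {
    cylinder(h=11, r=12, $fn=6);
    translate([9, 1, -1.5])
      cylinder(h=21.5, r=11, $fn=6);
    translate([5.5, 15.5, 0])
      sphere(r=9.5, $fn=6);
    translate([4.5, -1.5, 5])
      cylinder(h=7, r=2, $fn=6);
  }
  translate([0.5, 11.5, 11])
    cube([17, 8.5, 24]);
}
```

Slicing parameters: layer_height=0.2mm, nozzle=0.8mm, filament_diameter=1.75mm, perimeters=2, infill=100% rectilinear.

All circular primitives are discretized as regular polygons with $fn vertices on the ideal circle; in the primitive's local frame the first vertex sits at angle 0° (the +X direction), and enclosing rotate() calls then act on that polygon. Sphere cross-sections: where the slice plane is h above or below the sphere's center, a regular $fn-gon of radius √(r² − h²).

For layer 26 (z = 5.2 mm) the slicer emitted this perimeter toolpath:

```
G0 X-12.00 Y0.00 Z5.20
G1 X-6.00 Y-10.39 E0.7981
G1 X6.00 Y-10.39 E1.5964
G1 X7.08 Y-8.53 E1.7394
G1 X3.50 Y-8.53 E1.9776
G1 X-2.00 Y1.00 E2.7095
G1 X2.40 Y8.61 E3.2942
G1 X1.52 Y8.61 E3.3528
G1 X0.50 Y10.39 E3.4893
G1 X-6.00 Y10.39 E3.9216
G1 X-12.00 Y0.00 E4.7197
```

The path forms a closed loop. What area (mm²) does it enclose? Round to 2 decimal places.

209.65 mm²

Apply the shoelace formula to the sequence of (X, Y) vertices; enclosed area = 209.65 mm².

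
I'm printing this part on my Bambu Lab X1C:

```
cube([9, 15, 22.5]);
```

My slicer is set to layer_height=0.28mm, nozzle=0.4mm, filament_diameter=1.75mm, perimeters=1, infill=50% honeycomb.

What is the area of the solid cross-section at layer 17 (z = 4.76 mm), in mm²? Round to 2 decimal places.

135.00 mm²

At z = 4.76 mm: the cube (footprint 9×15) is included at this height (area 135.00 mm²). Overall, the cross-section is a single solid region. Net area = 135.00 mm².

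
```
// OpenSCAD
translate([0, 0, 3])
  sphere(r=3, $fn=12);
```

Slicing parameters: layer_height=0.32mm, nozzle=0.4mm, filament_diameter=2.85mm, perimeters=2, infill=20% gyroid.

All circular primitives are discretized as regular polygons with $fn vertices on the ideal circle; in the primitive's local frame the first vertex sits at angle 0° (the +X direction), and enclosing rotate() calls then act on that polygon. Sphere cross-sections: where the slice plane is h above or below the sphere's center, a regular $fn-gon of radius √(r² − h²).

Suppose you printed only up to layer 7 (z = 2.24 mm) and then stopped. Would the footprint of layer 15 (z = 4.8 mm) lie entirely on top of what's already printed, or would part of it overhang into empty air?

entirely on top

Compare the two slices. At z = 2.24: the sphere: section is a regular 12-gon, circumradius = √(r²−h²) = √(3²−0.76²) = 2.902 (area = (12/2)·2.902²·sin(360°/12) = 25.27 mm²). At z = 4.8: the sphere: section is a regular 12-gon, circumradius = √(r²−h²) = √(3²−1.8²) = 2.400 (area = (12/2)·2.400²·sin(360°/12) = 17.28 mm²). Checking containment: the cross-section at z = 4.8 is a subset of the cross-section at z = 2.24.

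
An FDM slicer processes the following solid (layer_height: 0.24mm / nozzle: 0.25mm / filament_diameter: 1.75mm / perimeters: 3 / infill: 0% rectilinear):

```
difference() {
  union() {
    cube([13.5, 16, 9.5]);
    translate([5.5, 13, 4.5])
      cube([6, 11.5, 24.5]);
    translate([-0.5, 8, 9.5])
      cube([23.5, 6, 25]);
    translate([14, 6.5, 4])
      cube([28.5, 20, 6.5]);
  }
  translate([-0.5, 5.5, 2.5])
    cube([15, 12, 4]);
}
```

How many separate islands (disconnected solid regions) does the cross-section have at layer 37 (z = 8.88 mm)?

At z = 8.88 mm: the 13.5×16 cube contributes its full rectangle; the 6×11.5 cube at (5.5, 13) contributes its full rectangle; the cube at (-0.5, 8) does not reach this height (z outside [9.5, 34.5]); the 28.5×20 cube at (14, 6.5) contributes its full rectangle; Taking the union: the regions partially overlap (shared area 18.00 mm²), so overlapping operands fuse into one piece — 2 connected regions; the cube at (-0.5, 5.5) is absent (z outside [2.5, 6.5]); Subtracting the remaining from the first: none of the subtracted shapes is present at this height, so that combined region is unchanged — 2 connected regions. Overall, the cross-section has 2 separate islands. Island count = 2.

2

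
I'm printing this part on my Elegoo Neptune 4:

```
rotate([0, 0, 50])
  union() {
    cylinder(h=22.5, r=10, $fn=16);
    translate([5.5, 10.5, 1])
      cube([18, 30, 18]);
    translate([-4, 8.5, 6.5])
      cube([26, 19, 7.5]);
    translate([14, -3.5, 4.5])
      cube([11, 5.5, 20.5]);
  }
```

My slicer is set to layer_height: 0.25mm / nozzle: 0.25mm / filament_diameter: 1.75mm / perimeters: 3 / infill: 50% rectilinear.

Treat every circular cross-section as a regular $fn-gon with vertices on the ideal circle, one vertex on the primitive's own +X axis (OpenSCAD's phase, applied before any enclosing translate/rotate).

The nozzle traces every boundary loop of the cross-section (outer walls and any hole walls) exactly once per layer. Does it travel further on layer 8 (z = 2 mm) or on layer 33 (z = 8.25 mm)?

layer 33 (z = 8.25 mm)

Layer 8 (z = 2): the r=10 cylinder gives a regular 16-gon of circumradius 10 (constant along its height) (perimeter = 2·16·10.000·sin(180°/16) = 62.43 mm); the cube at (5.5, 10.5) is present — its section is the full 18×30 rectangle (perimeter 96.00 mm); the cube at (-4, 8.5) does not reach this height (z outside [6.5, 14]); the cube at (14, -3.5) does not reach this height (z outside [4.5, 25]); Merging all regions: the 2 present regions are separate (no shared area or edge), so areas and boundary lengths simply add and each stays a separate island — boundary = 158.43 mm; (rotated 50° about Z; rotation is an isometry so areas/perimeters/island counts are preserved). So its perimeter = 158.43 mm. Layer 33 (z = 8.25): the r=10 cylinder contributes a regular 16-gon of circumradius 10 (perimeter = 2·16·10.000·sin(180°/16) = 62.43 mm); the cube at (5.5, 10.5) is present — its section is the full 18×30 rectangle (perimeter 96.00 mm); the cube at (-4, 8.5) (footprint 26×19) is included at this height (perimeter 90.00 mm); the 11×5.5 cube at (14, -3.5) contributes its full rectangle (perimeter 33.00 mm); Combining (union): the regions partially overlap (shared area 289.59 mm²), so the edge portions inside another operand are dropped and the merged outline is re-measured after clipping — boundary = 195.53 mm; (whole slice rotated 50° about Z — lengths, areas and connectivity unchanged). So its perimeter = 195.53 mm. Layer 33 is larger (195.53 vs 158.43 mm).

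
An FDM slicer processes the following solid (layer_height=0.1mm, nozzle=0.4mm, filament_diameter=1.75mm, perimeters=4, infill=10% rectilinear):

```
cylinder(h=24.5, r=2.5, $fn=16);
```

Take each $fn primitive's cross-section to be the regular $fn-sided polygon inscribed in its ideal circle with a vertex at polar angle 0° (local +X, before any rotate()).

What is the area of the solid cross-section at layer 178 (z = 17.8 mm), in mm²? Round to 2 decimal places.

19.13 mm²

At z = 17.8 mm: the r=2.5 cylinder gives a regular 16-gon of circumradius 2.5 (constant along its height) (area = (16/2)·2.500²·sin(360°/16) = 19.13 mm²). Overall, the cross-section is a single solid region. Net area = 19.13 mm².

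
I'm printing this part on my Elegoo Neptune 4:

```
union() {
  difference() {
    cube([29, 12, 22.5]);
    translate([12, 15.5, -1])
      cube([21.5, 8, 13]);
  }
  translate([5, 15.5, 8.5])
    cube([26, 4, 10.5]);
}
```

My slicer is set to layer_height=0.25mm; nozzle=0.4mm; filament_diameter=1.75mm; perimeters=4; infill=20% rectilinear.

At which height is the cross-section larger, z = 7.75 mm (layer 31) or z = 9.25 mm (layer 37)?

layer 37 (z = 9.25 mm)

Layer 31 (z = 7.75): the cube is present — its section is the full 29×12 rectangle (area 348.00 mm²); the cube at (12, 15.5) is present — its section is the full 21.5×8 rectangle (area 172.00 mm²); After the difference (first − rest): starting from the 29×12 cube (348.00 mm²), the 21.5×8 cube at (12, 15.5) misses the remaining region (no effect) — area = 348.00 mm²; the cube at (5, 15.5) does not reach this height (z outside [8.5, 19]); Merging all regions: only the result so far is present, so the union is just that shape — area = 348.00 mm². So its area = 348.00 mm². Layer 37 (z = 9.25): the cube (footprint 29×12) is included at this height (area 348.00 mm²); the cube at (12, 15.5) is present — its section is the full 21.5×8 rectangle (area 172.00 mm²); Taking the first minus the rest: starting from the 29×12 cube (348.00 mm²), the 21.5×8 cube at (12, 15.5) misses the remaining region (no effect) — area = 348.00 mm²; the 26×4 cube at (5, 15.5) contributes its full rectangle (area 104.00 mm²); Combining (union): the 2 present regions are separate (no shared area or edge), so areas and boundary lengths simply add and each stays a separate island — area = 452.00 mm². So its area = 452.00 mm². Layer 37 is larger (452.00 vs 348.00 mm²).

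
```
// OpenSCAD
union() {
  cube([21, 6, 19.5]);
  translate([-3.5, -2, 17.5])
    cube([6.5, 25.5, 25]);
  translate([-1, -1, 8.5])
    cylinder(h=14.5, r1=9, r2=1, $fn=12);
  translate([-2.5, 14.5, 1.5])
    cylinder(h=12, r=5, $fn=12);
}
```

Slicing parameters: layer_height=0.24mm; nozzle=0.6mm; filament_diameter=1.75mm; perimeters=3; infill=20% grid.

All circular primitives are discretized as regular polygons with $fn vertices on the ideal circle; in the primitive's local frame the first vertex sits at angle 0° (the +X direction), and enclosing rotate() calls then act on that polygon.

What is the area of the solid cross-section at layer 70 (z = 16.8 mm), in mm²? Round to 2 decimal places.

At z = 16.8 mm: the cube (footprint 21×6) is included at this height (area 126.00 mm²); the cube at (-3.5, -2) is absent (z outside [17.5, 42.5]); the cone at (-1, -1): at t=0.572 of its height the radius interpolates to r₁+(r₂−r₁)t = 4.421, giving a regular 12-gon of that circumradius (area = (12/2)·4.421²·sin(360°/12) = 58.63 mm²); the cylinder at (-2.5, 14.5) does not reach this height (z outside [1.5, 13.5]); Merging all regions: the regions partially overlap — summed areas 184.63 mm² minus the doubly-counted overlap 7.08 mm² gives 177.54 mm² — area = 177.54 mm². Overall, the cross-section is a single solid region. Net area = 177.54 mm².

177.54 mm²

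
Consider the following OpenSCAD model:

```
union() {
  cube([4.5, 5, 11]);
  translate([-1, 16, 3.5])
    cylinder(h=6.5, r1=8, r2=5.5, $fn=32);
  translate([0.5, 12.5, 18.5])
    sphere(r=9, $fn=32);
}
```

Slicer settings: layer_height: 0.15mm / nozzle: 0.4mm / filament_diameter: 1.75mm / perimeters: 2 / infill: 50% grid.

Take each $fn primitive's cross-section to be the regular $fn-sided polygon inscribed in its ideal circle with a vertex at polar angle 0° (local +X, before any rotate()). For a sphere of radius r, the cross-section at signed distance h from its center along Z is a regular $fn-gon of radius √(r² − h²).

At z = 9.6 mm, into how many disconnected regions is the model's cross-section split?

2

At z = 9.6 mm: the 4.5×5 cube contributes its full rectangle; the cone at (-1, 16): at t=0.938 of its height the radius interpolates to r₁+(r₂−r₁)t = 5.654, giving a regular 32-gon of that circumradius; the sphere at (0.5, 12.5): section is a regular 32-gon, circumradius = √(r²−h²) = √(9²−8.9²) = 1.338; Taking the union: the regions partially overlap (shared area 5.59 mm²), so overlapping operands fuse into one piece — 2 connected regions. The result has 2 disconnected regions.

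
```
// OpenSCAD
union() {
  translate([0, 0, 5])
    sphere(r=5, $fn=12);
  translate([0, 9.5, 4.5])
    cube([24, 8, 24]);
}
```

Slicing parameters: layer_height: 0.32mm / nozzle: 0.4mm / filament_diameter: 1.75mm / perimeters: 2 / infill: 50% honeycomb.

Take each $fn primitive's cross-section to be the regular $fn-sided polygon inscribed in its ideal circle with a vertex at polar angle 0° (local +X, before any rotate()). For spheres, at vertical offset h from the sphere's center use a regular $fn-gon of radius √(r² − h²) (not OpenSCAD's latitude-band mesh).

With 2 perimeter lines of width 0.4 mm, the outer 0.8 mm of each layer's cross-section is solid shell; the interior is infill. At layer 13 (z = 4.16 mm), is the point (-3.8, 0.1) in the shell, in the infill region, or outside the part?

infill

At z = 4.16 mm: the r=5 sphere slices to a regular 12-gon of circumradius 4.929 (√(r²−h²) with h=0.84 from center); the cube at (0, 9.5) does not reach this height (z outside [4.5, 28.5]); Combining (union): only the r=5 sphere is present, so the union is just that shape — 1 connected region. Overall, the cross-section is a single solid region. The nearest boundary edge runs (-4.27, 2.46)→(-4.93, 0.00); distance from the point to it = 1.06 mm. The point is inside the cross-section and 1.06 mm from the nearest boundary — more than the 0.8 mm shell width (2 × 0.4), so it's in the infill interior.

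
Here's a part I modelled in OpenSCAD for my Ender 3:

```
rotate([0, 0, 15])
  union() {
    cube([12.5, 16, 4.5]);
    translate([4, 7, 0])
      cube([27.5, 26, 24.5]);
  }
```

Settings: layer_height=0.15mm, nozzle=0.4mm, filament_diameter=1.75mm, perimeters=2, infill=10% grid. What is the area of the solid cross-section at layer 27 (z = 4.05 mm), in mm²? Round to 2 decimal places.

At z = 4.05 mm: the cube is present — its section is the full 12.5×16 rectangle (area 200.00 mm²); the cube at (4, 7) (footprint 27.5×26) is included at this height (area 715.00 mm²); Merging all regions: the regions partially overlap — summed areas 915.00 mm² minus the doubly-counted overlap 76.50 mm² gives 838.50 mm² — area = 838.50 mm²; (rotated 15° about Z; rotation is an isometry so areas/perimeters/island counts are preserved). Overall, the cross-section is a single solid region. Net area = 838.50 mm².

838.50 mm²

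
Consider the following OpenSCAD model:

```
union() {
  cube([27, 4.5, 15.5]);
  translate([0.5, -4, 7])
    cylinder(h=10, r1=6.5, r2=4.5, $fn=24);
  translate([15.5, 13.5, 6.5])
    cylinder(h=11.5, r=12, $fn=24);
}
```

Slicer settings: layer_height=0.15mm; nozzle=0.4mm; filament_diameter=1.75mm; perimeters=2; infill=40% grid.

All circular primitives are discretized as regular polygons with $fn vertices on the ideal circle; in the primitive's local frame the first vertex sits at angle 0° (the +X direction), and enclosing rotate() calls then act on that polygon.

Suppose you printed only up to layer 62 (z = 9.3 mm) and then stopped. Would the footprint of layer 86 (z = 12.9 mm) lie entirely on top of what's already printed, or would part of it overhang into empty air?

entirely on top

Compare the two slices. At z = 9.3: the 27×4.5 cube contributes its full rectangle (area 121.50 mm²); the cone at (0.5, -4) contributes a regular 24-gon of circumradius 6.040 (interpolated between r1=6.5 and r2=4.5 at t=0.230) (area = (24/2)·6.040²·sin(360°/24) = 113.31 mm²); the r=12 cylinder at (15.5, 13.5) contributes a regular 24-gon of circumradius 12 (area = (24/2)·12.000²·sin(360°/24) = 447.24 mm²); Merging all regions: the regions partially overlap — summed areas 682.04 mm² minus the doubly-counted overlap 38.65 mm² gives 643.39 mm² — area = 643.39 mm². At z = 12.9: the cube (footprint 27×4.5) is included at this height (area 121.50 mm²); the cone at (0.5, -4) contributes a regular 24-gon of circumradius 5.320 (interpolated between r1=6.5 and r2=4.5 at t=0.590) (area = (24/2)·5.320²·sin(360°/24) = 87.90 mm²); the cylinder at (15.5, 13.5): section is a regular 24-gon, circumradius r=12 (area = (24/2)·12.000²·sin(360°/24) = 447.24 mm²); Taking the union: the regions partially overlap — summed areas 656.64 mm² minus the doubly-counted overlap 35.12 mm² gives 621.52 mm² — area = 621.52 mm². Checking containment: the cross-section at z = 12.9 is a subset of the cross-section at z = 9.3.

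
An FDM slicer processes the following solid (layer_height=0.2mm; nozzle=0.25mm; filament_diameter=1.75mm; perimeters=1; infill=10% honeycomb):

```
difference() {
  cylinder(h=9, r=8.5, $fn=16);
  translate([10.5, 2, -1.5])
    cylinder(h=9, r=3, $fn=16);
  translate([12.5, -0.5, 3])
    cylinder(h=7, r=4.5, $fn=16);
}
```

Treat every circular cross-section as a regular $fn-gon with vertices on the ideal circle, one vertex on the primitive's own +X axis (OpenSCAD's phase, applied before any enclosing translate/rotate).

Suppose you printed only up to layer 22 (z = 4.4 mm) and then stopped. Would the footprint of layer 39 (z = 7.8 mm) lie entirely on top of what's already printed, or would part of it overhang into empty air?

Compare the two slices. At z = 4.4: the r=8.5 cylinder contributes a regular 16-gon of circumradius 8.5 (area = (16/2)·8.500²·sin(360°/16) = 221.19 mm²); the r=3 cylinder at (10.5, 2) contributes a regular 16-gon of circumradius 3 (area = (16/2)·3.000²·sin(360°/16) = 27.55 mm²); the r=4.5 cylinder at (12.5, -0.5) gives a regular 16-gon of circumradius 4.5 (constant along its height) (area = (16/2)·4.500²·sin(360°/16) = 61.99 mm²); Subtracting the remaining from the first: starting from the r=8.5 cylinder (221.19 mm²), the r=3 cylinder at (10.5, 2) partially overlaps it — only the 1.50 mm² overlap (of its 27.55 mm²) is removed, clipping the outline; the r=4.5 cylinder at (12.5, -0.5) partially overlaps it — only the 0.40 mm² overlap (of its 61.99 mm²) is removed, clipping the outline — area = 219.29 mm². At z = 7.8: the r=8.5 cylinder contributes a regular 16-gon of circumradius 8.5 (area = (16/2)·8.500²·sin(360°/16) = 221.19 mm²); the cylinder at (10.5, 2) is not intersected at this z (z outside [-1.5, 7.5]); the cylinder at (12.5, -0.5): section is a regular 16-gon, circumradius r=4.5 (area = (16/2)·4.500²·sin(360°/16) = 61.99 mm²); Subtracting the remaining from the first: starting from the r=8.5 cylinder (221.19 mm²), the r=4.5 cylinder at (12.5, -0.5) partially overlaps it — only the 0.60 mm² overlap (of its 61.99 mm²) is removed, clipping the outline — area = 220.59 mm². Checking containment: at z = 7.8 the cross-section extends beyond the z = 4.4 cross-section by about 1.30 mm².

part overhangs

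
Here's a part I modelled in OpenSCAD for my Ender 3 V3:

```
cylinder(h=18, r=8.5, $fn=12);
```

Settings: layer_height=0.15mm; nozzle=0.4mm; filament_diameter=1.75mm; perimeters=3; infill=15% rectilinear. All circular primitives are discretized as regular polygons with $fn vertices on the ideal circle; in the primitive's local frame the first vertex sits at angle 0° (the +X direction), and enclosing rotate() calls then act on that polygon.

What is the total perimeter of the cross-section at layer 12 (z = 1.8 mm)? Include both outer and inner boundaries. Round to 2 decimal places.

At z = 1.8 mm: the cylinder: section is a regular 12-gon, circumradius r=8.5 (perimeter = 2·12·8.500·sin(180°/12) = 52.80 mm). Overall, the cross-section is a single solid region. Total boundary length (outer) = 52.80 mm.

52.80 mm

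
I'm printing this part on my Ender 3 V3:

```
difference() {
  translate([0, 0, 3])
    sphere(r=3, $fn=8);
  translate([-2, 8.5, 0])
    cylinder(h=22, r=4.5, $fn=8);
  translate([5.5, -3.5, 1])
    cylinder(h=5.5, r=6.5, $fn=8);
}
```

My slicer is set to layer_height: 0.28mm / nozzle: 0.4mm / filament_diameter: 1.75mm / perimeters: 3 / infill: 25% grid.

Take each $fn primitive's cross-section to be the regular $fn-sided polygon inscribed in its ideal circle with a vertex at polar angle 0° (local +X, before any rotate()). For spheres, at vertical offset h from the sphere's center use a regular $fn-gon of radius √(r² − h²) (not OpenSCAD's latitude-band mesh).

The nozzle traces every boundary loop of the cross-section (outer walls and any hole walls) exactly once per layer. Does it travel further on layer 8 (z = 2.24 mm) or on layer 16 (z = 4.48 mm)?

layer 8 (z = 2.24 mm)

Layer 8 (z = 2.24): the r=3 sphere contributes a regular 8-gon of circumradius √(3²−0.76²) = 2.902 (perimeter = 2·8·2.902·sin(180°/8) = 17.77 mm); the r=4.5 cylinder at (-2, 8.5) contributes a regular 8-gon of circumradius 4.5 (perimeter = 2·8·4.500·sin(180°/8) = 27.55 mm); the cylinder at (5.5, -3.5): section is a regular 8-gon, circumradius r=6.5 (perimeter = 2·8·6.500·sin(180°/8) = 39.80 mm); After the difference (first − rest): starting from the r=3 sphere, the r=4.5 cylinder at (-2, 8.5) misses the remaining region (no effect); the r=6.5 cylinder at (5.5, -3.5) partially overlaps it — only the 8.91 mm² overlap (of its 119.50 mm²) is removed, clipping the outline — boundary = 16.32 mm. So its perimeter = 16.32 mm. Layer 16 (z = 4.48): the r=3 sphere slices to a regular 8-gon of circumradius 2.610 (√(r²−h²) with h=1.48 from center) (perimeter = 2·8·2.610·sin(180°/8) = 15.98 mm); the r=4.5 cylinder at (-2, 8.5) contributes a regular 8-gon of circumradius 4.5 (perimeter = 2·8·4.500·sin(180°/8) = 27.55 mm); the r=6.5 cylinder at (5.5, -3.5) contributes a regular 8-gon of circumradius 6.5 (perimeter = 2·8·6.500·sin(180°/8) = 39.80 mm); Taking the first minus the rest: starting from the r=3 sphere, the r=4.5 cylinder at (-2, 8.5) misses the remaining region (no effect); the r=6.5 cylinder at (5.5, -3.5) partially overlaps it — only the 7.13 mm² overlap (of its 119.50 mm²) is removed, clipping the outline — boundary = 14.66 mm. So its perimeter = 14.66 mm. Layer 8 is larger (16.32 vs 14.66 mm).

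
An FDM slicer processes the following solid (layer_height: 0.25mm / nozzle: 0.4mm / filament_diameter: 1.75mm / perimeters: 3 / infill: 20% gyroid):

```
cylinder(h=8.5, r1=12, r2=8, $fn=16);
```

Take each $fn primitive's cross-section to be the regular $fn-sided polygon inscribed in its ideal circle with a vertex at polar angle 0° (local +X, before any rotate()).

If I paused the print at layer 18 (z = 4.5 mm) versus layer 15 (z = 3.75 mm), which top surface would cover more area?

layer 15 (z = 3.75 mm)

Layer 18 (z = 4.5): the cone (r1=12→r2=8) has section circumradius 9.882 here — a regular 16-gon (area = (16/2)·9.882²·sin(360°/16) = 298.99 mm²). So its area = 298.99 mm². Layer 15 (z = 3.75): the cone contributes a regular 16-gon of circumradius 10.235 (interpolated between r1=12 and r2=8 at t=0.441) (area = (16/2)·10.235²·sin(360°/16) = 320.72 mm²). So its area = 320.72 mm². Layer 15 is larger (320.72 vs 298.99 mm²).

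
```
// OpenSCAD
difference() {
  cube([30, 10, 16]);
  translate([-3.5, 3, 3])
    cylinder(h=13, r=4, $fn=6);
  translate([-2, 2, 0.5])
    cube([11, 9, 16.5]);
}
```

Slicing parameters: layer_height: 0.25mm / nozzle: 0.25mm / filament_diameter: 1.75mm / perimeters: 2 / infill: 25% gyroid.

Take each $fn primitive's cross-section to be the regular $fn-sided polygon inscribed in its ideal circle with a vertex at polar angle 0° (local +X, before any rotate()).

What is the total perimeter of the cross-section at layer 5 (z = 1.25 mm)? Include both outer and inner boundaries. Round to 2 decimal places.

At z = 1.25 mm: the 30×10 cube contributes its full rectangle (perimeter 80.00 mm); the cylinder at (-3.5, 3) is not intersected at this z (z outside [3, 16]); the 11×9 cube at (-2, 2) contributes its full rectangle (perimeter 40.00 mm); Taking the first minus the rest: starting from the 30×10 cube, the 11×9 cube at (-2, 2) partially overlaps it — only the 72.00 mm² overlap (of its 99.00 mm²) is removed, clipping the outline — boundary = 80.00 mm. Overall, the cross-section is a single solid region. Total boundary length (outer) = 80.00 mm.

80.00 mm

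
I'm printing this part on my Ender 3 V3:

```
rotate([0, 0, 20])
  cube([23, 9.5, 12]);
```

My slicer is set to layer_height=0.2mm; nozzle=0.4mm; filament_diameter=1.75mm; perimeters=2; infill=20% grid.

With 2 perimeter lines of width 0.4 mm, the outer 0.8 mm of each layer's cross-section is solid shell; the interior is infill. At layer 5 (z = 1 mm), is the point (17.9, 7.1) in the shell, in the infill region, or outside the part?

shell

At z = 1 mm: the 23×9.5 cube contributes its full rectangle; (whole slice rotated 20° about Z — lengths, areas and connectivity unchanged). Overall, the cross-section is a single solid region. Undo the 20° rotation: the query point maps to (19.249, 0.550) in the un-rotated model frame. The nearest boundary edge runs (0.00, 0.00)→(23.00, 0.00); distance from the point to it = 0.55 mm. The point is inside the cross-section, 0.55 mm from the nearest boundary — within the 0.8 mm shell band (2 × 0.4).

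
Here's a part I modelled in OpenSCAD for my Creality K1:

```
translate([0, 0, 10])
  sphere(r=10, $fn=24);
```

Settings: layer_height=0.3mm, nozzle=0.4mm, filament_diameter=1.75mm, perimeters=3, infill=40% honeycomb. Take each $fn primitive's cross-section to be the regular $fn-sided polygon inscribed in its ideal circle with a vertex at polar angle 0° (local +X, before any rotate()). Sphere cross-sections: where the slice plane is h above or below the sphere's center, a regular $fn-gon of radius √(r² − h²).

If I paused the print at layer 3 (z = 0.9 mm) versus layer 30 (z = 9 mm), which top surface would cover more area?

Layer 3 (z = 0.9): the r=10 sphere contributes a regular 24-gon of circumradius √(10²−9.1²) = 4.146 (area = (24/2)·4.146²·sin(360°/24) = 53.39 mm²). So its area = 53.39 mm². Layer 30 (z = 9): the r=10 sphere contributes a regular 24-gon of circumradius √(10²−1²) = 9.950 (area = (24/2)·9.950²·sin(360°/24) = 307.48 mm²). So its area = 307.48 mm². Layer 30 is larger (307.48 vs 53.39 mm²).

layer 30 (z = 9 mm)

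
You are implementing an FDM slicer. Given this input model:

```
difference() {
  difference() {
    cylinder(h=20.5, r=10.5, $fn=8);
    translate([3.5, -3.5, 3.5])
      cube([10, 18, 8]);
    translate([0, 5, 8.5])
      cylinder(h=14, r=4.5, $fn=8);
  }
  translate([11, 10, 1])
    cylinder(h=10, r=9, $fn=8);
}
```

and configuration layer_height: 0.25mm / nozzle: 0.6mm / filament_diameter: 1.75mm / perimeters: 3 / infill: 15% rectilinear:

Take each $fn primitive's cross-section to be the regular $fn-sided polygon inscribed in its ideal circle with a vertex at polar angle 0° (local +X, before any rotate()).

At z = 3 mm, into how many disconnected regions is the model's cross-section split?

At z = 3 mm: the r=10.5 cylinder contributes a regular 8-gon of circumradius 10.5; the cube at (3.5, -3.5) does not reach this height (z outside [3.5, 11.5]); the cylinder at (0, 5) is not intersected at this z (z outside [8.5, 22.5]); Subtracting the remaining from the first: none of the subtracted shapes is present at this height, so the r=10.5 cylinder is unchanged — 1 connected region; the cylinder at (11, 10): section is a regular 8-gon, circumradius r=9; After the difference (first − rest): starting from the result so far, the r=9 cylinder at (11, 10) partially overlaps it — only the 26.01 mm² overlap (of its 229.10 mm²) is removed, clipping the outline — 1 connected region. The result has 1 disconnected region.

1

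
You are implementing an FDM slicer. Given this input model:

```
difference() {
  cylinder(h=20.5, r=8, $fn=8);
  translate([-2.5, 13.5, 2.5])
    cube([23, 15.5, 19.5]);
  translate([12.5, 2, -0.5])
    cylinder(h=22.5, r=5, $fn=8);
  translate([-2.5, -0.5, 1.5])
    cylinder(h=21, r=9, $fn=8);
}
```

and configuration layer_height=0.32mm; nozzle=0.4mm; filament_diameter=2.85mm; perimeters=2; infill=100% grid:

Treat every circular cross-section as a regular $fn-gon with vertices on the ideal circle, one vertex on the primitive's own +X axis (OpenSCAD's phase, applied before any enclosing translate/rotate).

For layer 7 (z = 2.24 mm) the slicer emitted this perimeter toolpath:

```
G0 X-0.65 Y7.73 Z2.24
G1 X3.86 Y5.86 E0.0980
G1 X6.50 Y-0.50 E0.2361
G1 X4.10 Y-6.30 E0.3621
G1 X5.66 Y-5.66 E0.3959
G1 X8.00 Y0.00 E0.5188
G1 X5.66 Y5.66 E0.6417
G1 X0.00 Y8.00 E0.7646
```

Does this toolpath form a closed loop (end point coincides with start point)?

Start point (G0): (-0.65, 7.73). End point (last G1): the path does not return to the start — open.

no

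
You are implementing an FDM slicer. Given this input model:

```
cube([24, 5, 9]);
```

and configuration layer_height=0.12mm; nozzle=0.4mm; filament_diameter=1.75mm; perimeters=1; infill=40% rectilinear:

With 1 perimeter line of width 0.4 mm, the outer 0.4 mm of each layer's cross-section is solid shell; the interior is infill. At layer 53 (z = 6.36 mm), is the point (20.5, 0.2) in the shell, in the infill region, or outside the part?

At z = 6.36 mm: the cube (footprint 24×5) is included at this height. Overall, the cross-section is a single solid region. The nearest boundary edge runs (0.00, 0.00)→(24.00, 0.00); distance from the point to it = 0.20 mm. The point is inside the cross-section, 0.20 mm from the nearest boundary — within the 0.4 mm shell band (1 × 0.4).

shell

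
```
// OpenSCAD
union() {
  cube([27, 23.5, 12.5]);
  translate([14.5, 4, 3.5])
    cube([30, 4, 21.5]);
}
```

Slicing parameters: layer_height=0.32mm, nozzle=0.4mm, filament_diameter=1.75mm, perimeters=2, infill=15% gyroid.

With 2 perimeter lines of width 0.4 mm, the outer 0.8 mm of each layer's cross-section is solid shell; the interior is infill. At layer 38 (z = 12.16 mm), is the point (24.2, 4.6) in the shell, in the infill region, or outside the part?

infill

At z = 12.16 mm: the 27×23.5 cube contributes its full rectangle; the cube at (14.5, 4) (footprint 30×4) is included at this height; Merging all regions: the regions partially overlap (shared area 50.00 mm²), so overlapping operands fuse into one piece — 1 connected region. Overall, the cross-section is a single solid region. The nearest boundary edge runs (44.50, 4.00)→(27.00, 4.00); distance from the point to it = 2.86 mm. The point is inside the cross-section and 2.86 mm from the nearest boundary — more than the 0.8 mm shell width (2 × 0.4), so it's in the infill interior.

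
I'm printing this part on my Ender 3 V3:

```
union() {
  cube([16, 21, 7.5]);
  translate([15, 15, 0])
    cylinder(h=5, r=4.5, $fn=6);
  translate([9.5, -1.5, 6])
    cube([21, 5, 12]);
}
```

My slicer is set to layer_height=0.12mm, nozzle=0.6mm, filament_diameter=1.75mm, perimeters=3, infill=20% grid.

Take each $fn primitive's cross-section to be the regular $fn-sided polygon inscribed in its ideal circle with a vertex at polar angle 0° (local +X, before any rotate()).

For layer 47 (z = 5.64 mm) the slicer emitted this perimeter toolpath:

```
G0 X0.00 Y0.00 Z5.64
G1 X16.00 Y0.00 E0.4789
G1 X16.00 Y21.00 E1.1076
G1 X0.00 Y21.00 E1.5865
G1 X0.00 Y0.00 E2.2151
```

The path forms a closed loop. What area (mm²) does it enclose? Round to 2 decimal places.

Apply the shoelace formula to the sequence of (X, Y) vertices; enclosed area = 336.00 mm².

336.00 mm²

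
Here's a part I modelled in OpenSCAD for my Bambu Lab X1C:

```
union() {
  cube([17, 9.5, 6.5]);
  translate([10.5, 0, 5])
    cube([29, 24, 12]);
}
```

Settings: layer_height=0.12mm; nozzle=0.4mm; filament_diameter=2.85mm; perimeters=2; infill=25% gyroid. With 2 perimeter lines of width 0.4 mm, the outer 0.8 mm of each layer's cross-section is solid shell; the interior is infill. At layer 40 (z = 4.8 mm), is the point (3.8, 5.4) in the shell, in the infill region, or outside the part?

infill

At z = 4.8 mm: the cube is present — its section is the full 17×9.5 rectangle; the cube at (10.5, 0) is absent (z outside [5, 17]); Merging all regions: only the 17×9.5 cube is present, so the union is just that shape — 1 connected region. Overall, the cross-section is a single solid region. The nearest boundary edge runs (0.00, 9.50)→(0.00, 0.00); distance from the point to it = 3.80 mm. The point is inside the cross-section and 3.80 mm from the nearest boundary — more than the 0.8 mm shell width (2 × 0.4), so it's in the infill interior.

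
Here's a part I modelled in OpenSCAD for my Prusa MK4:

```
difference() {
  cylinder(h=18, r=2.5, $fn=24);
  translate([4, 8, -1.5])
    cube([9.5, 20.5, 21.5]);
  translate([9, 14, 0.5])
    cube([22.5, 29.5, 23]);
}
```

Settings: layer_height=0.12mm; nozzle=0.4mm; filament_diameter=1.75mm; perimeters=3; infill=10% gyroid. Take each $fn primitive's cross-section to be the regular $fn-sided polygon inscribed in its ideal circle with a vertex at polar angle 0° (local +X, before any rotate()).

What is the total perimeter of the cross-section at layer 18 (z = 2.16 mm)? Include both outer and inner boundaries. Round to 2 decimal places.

At z = 2.16 mm: the r=2.5 cylinder contributes a regular 24-gon of circumradius 2.5 (perimeter = 2·24·2.500·sin(180°/24) = 15.66 mm); the cube at (4, 8) is present — its section is the full 9.5×20.5 rectangle (perimeter 60.00 mm); the cube at (9, 14) (footprint 22.5×29.5) is included at this height (perimeter 104.00 mm); After the difference (first − rest): starting from the r=2.5 cylinder, the 9.5×20.5 cube at (4, 8) misses the remaining region (no effect); the 22.5×29.5 cube at (9, 14) misses the remaining region (no effect) — boundary = 15.66 mm. Overall, the cross-section is a single solid region. Total boundary length (outer) = 15.66 mm.

15.66 mm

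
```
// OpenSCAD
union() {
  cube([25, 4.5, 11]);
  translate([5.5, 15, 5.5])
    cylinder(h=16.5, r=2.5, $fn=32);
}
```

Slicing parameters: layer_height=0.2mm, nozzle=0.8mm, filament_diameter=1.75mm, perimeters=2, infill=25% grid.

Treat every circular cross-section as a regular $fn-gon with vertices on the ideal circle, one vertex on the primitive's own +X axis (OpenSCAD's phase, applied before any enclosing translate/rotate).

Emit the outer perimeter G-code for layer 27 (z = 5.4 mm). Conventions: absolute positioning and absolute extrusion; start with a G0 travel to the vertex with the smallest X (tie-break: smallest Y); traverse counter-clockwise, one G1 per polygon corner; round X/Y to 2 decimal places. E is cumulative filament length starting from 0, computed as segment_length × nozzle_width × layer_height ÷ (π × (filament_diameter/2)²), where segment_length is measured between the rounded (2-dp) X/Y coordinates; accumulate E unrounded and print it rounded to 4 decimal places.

At z = 5.4 mm: the cube is present — its section is the full 25×4.5 rectangle; the cylinder at (5.5, 15) does not reach this height (z outside [5.5, 22]); Taking the union: only the 25×4.5 cube is present, so the union is just that shape — 1 connected region. The outline is a single polygon with 4 vertices. Extrusion per mm of travel: 0.8 × 0.2 / (π × 0.875²) = 0.066520. Accumulating E over each segment gives final E = 3.9247.

G0 X0.00 Y0.00 Z5.40
G1 X25.00 Y0.00 E1.6630
G1 X25.00 Y4.50 E1.9623
G1 X0.00 Y4.50 E3.6254
G1 X0.00 Y0.00 E3.9247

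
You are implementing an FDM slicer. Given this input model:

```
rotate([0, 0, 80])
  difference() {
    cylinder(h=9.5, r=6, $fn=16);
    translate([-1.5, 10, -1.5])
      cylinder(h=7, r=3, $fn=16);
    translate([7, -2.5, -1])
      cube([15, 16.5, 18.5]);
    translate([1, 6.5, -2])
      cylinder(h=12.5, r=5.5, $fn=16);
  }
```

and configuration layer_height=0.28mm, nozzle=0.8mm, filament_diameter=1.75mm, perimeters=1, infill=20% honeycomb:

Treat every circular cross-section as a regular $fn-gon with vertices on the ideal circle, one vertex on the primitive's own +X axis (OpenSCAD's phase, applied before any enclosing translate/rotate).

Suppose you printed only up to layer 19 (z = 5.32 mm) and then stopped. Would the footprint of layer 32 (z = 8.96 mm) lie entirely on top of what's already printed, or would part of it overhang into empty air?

entirely on top

Compare the two slices. At z = 5.32: the r=6 cylinder gives a regular 16-gon of circumradius 6 (constant along its height) (area = (16/2)·6.000²·sin(360°/16) = 110.21 mm²); the r=3 cylinder at (-1.5, 10) contributes a regular 16-gon of circumradius 3 (area = (16/2)·3.000²·sin(360°/16) = 27.55 mm²); the 15×16.5 cube at (7, -2.5) contributes its full rectangle (area 247.50 mm²); the cylinder at (1, 6.5): section is a regular 16-gon, circumradius r=5.5 (area = (16/2)·5.500²·sin(360°/16) = 92.61 mm²); After the difference (first − rest): starting from the r=6 cylinder (110.21 mm²), the r=3 cylinder at (-1.5, 10) misses the remaining region (no effect); the 15×16.5 cube at (7, -2.5) misses the remaining region (no effect); the r=5.5 cylinder at (1, 6.5) partially overlaps it — only the 30.91 mm² overlap (of its 92.61 mm²) is removed, clipping the outline — area = 79.31 mm²; (whole slice rotated 80° about Z — lengths, areas and connectivity unchanged). At z = 8.96: the cylinder: section is a regular 16-gon, circumradius r=6 (area = (16/2)·6.000²·sin(360°/16) = 110.21 mm²); the cylinder at (-1.5, 10) does not reach this height (z outside [-1.5, 5.5]); the cube at (7, -2.5) is present — its section is the full 15×16.5 rectangle (area 247.50 mm²); the r=5.5 cylinder at (1, 6.5) contributes a regular 16-gon of circumradius 5.5 (area = (16/2)·5.500²·sin(360°/16) = 92.61 mm²); Subtracting the remaining from the first: starting from the r=6 cylinder (110.21 mm²), the 15×16.5 cube at (7, -2.5) misses the remaining region (no effect); the r=5.5 cylinder at (1, 6.5) partially overlaps it — only the 30.91 mm² overlap (of its 92.61 mm²) is removed, clipping the outline — area = 79.31 mm²; (whole slice rotated 80° about Z — lengths, areas and connectivity unchanged). Checking containment: the cross-section at z = 8.96 is a subset of the cross-section at z = 5.32.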